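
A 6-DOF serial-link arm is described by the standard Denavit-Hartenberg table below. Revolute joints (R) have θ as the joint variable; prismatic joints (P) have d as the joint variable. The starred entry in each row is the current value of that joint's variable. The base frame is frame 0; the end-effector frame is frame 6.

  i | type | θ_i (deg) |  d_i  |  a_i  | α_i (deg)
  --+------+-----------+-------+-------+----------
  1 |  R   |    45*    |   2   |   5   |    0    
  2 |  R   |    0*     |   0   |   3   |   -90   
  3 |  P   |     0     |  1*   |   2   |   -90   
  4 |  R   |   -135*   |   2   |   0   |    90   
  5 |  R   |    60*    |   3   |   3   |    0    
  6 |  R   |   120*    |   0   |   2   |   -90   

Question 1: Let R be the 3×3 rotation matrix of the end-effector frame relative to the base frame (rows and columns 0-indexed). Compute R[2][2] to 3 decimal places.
1.000

End-effector z-axis (col 2 of R) = (0.0000,-0.0000,1.0000)
R[2][2] = 1.0000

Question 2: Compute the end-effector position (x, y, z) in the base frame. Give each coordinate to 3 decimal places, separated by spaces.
after link 1: o_1 = (3.5355, 3.5355, 2.0000)
after link 2: o_2 = (5.6569, 5.6569, 2.0000)
after link 3: o_3 = (6.3640, 7.7782, 2.0000)
after link 4: o_4 = (6.3640, 7.7782, 0.0000)
after link 5: o_5 = (4.8640, 4.7782, -2.5981)
after link 6: o_6 = (6.8640, 4.7782, -2.5981)

6.864 4.778 -2.598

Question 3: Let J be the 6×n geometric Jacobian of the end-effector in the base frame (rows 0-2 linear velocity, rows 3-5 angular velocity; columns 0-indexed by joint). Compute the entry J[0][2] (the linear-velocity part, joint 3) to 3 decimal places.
prismatic axis z_2 = (-0.7071,0.7071,0.0000)
J_v[:, 2] = z_2; J_ω[:, 2] = (0,0,0)
entry J[0][2] = -0.7071

-0.707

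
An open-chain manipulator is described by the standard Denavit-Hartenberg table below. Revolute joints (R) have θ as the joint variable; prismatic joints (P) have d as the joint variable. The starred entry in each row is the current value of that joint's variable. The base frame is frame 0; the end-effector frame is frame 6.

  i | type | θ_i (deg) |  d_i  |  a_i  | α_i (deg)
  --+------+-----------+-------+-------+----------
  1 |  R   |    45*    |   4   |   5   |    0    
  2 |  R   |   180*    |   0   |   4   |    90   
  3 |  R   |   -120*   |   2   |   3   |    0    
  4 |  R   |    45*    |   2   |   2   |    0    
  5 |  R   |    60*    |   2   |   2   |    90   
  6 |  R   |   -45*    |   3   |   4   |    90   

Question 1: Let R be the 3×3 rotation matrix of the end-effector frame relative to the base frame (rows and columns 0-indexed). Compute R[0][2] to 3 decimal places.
0.983

End-effector z-axis (col 2 of R) = (0.9830,-0.0170,0.1830)
R[0][2] = 0.9830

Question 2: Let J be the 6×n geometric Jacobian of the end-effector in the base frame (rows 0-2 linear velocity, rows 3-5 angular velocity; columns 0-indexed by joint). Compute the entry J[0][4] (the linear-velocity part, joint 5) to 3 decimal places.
-2.933

axis z_4 = (-0.7071,0.7071,0.0000); lever o_n−o_4 = (-2.1631,-3.3346,-4.1475)
cross product → J_v[:, 4] = (-2.9327,-2.9327,3.8874)
J_ω[:, 4] = z_4
entry J[0][4] = -2.9327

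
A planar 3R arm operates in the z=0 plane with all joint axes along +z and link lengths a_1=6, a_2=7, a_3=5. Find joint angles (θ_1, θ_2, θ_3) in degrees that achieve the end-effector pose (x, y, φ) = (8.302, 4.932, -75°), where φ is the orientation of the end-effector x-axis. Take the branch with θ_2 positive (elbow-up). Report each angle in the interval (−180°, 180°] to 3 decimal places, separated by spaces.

wrist centre = target − a_3·(cos φ, sin φ) = (7.0079, 9.7616)
cos θ_2 = (144.4001−6²−7²)/(2·6·7) = 0.7071; θ_2 = 44.9969° (elbow-up)
β = atan2(9.7616,7.0079) = 54.3253°; ψ = atan2(4.9495,10.9500) = 24.3233°
θ_1 = β − ψ = 30.0020°
θ_3 = φ − θ_1 − θ_2 = -149.9990° (wrapped to (-180°,180°])

30.002 44.997 -149.999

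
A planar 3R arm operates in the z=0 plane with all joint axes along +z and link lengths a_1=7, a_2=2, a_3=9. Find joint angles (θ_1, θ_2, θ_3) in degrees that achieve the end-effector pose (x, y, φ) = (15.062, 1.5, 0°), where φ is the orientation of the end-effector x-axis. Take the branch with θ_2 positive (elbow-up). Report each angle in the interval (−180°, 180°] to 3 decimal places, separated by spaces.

-2.203 120.005 -117.802

wrist centre = target − a_3·(cos φ, sin φ) = (6.0620, 1.5000)
cos θ_2 = (38.9978−7²−2²)/(2·7·2) = -0.5001; θ_2 = 120.0051° (elbow-up)
β = atan2(1.5000,6.0620) = 13.8983°; ψ = atan2(1.7320,5.9998) = 16.1017°
θ_1 = β − ψ = -2.2034°
θ_3 = φ − θ_1 − θ_2 = -117.8017° (wrapped to (-180°,180°])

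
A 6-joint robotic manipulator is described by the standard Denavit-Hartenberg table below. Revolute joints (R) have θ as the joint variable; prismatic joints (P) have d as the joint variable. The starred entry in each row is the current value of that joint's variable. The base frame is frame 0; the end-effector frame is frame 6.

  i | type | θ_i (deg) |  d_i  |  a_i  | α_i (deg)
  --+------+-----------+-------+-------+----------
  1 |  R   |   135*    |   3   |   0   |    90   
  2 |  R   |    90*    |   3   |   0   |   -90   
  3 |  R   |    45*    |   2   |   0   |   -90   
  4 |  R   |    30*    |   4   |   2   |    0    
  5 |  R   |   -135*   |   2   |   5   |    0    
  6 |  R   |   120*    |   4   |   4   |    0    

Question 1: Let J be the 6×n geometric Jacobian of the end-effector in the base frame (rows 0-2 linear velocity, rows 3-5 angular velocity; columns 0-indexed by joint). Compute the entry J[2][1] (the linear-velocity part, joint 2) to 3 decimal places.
-4.794

axis z_1 = (0.7071,0.7071,0.0000); lever o_n−o_1 = (-1.6394,-8.4196,-4.0293)
cross product → J_v[:, 1] = (-2.8492,2.8492,-4.7944)
J_ω[:, 1] = z_1
entry J[2][1] = -4.7944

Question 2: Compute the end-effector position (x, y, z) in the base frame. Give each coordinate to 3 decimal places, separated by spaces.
after link 1: o_1 = (0.0000, 0.0000, 3.0000)
after link 2: o_2 = (2.1213, 2.1213, 3.0000)
after link 3: o_3 = (3.5355, 0.7071, 3.0000)
after link 4: o_4 = (-0.0376, -1.4518, 1.3963)
after link 5: o_5 = (3.0245, -5.2198, -0.9330)
after link 6: o_6 = (-1.6394, -8.4196, -1.0293)

-1.639 -8.420 -1.029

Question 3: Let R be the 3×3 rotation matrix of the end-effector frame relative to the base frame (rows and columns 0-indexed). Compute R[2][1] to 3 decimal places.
End-effector y-axis (col 1 of R) = (-0.5536,0.8124,-0.1830)
R[2][1] = -0.1830

-0.183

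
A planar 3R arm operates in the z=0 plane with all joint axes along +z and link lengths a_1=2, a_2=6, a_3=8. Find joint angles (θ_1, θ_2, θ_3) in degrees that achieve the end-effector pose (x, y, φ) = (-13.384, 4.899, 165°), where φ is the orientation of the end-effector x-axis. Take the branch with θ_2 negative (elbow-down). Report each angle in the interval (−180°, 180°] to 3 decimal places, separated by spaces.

-134.995 -90.007 30.002

wrist centre = target − a_3·(cos φ, sin φ) = (-5.6566, 2.8284)
cos θ_2 = (39.9972−2²−6²)/(2·2·6) = -0.0001; θ_2 = -90.0068° (elbow-down)
β = atan2(2.8284,-5.6566) = 153.4337°; ψ = atan2(-6.0000,1.9993) = -71.5711°
θ_1 = β − ψ = 225.0049°
θ_3 = φ − θ_1 − θ_2 = 30.0019° (wrapped to (-180°,180°])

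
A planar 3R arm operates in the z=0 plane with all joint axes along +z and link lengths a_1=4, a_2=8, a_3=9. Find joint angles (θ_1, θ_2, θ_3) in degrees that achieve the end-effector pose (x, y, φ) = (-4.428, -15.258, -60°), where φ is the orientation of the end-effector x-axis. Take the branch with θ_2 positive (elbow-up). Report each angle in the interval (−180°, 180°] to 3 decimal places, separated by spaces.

wrist centre = target − a_3·(cos φ, sin φ) = (-8.9280, -7.4638)
cos θ_2 = (135.4171−4²−8²)/(2·4·8) = 0.8659; θ_2 = 30.0153° (elbow-up)
β = atan2(-7.4638,-8.9280) = -140.1045°; ψ = atan2(4.0019,10.9271) = 20.1143°
θ_1 = β − ψ = -160.2188°
θ_3 = φ − θ_1 − θ_2 = 70.2035° (wrapped to (-180°,180°])

-160.219 30.015 70.203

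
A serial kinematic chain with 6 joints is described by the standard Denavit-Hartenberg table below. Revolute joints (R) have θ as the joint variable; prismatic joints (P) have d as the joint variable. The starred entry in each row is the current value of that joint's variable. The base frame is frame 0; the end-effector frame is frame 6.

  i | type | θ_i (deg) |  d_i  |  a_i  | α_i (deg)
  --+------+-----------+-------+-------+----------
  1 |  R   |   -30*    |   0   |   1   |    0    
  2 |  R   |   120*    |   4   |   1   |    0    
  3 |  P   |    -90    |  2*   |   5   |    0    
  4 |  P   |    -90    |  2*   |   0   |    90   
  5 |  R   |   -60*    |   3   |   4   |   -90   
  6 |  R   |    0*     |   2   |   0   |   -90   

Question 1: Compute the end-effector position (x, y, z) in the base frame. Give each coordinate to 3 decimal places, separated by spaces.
2.866 -3.232 5.536

after link 1: o_1 = (0.8660, -0.5000, 0.0000)
after link 2: o_2 = (0.8660, 0.5000, 4.0000)
after link 3: o_3 = (5.8660, 0.5000, 6.0000)
after link 4: o_4 = (5.8660, 0.5000, 8.0000)
after link 5: o_5 = (2.8660, -1.5000, 4.5359)
after link 6: o_6 = (2.8660, -3.2321, 5.5359)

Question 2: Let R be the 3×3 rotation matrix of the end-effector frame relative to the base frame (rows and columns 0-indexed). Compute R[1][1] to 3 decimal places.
0.866

End-effector y-axis (col 1 of R) = (0.0000,0.8660,-0.5000)
R[1][1] = 0.8660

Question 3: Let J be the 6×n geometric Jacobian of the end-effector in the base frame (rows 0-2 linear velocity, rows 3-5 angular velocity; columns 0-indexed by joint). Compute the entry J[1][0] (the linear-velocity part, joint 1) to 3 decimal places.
axis z_0 = ẑ; lever o_n−o_0 = (2.8660,-3.2321,5.5359)
cross product → J_v[:, 0] = (3.2321,2.8660,-0.0000)
J_ω[:, 0] = z_0
entry J[1][0] = 2.8660

2.866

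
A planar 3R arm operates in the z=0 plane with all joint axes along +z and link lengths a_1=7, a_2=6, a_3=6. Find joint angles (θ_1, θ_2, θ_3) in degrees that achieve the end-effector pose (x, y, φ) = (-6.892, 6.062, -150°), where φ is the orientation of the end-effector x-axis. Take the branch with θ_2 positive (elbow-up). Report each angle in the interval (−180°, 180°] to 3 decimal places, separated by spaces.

59.997 90.003 60.000

wrist centre = target − a_3·(cos φ, sin φ) = (-1.6958, 9.0620)
cos θ_2 = (84.9957−7²−6²)/(2·7·6) = -0.0001; θ_2 = 90.0029° (elbow-up)
β = atan2(9.0620,-1.6958) = 100.5996°; ψ = atan2(6.0000,6.9997) = 40.6025°
θ_1 = β − ψ = 59.9971°
θ_3 = φ − θ_1 − θ_2 = 60.0000° (wrapped to (-180°,180°])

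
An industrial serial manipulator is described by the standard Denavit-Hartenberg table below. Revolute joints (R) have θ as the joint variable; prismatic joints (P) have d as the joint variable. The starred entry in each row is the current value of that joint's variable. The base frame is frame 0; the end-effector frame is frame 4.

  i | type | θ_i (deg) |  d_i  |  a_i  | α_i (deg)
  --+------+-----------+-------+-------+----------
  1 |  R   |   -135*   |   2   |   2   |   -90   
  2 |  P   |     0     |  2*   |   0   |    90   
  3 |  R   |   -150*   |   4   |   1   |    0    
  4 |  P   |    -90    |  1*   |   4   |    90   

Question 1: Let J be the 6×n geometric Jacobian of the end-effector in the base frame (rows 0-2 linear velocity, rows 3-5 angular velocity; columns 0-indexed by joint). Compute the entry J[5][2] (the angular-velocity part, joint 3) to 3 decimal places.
axis z_2 = (0.0000,0.0000,1.0000); lever o_n−o_2 = (4.1225,-0.0694,5.0000)
cross product → J_v[:, 2] = (0.0694,4.1225,-0.0000)
J_ω[:, 2] = z_2
entry J[5][2] = 1.0000

1.000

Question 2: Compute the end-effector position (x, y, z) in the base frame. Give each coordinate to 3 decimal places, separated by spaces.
after link 1: o_1 = (-1.4142, -1.4142, 2.0000)
after link 2: o_2 = (0.0000, -2.8284, 2.0000)
after link 3: o_3 = (0.2588, -1.8625, 6.0000)
after link 4: o_4 = (4.1225, -2.8978, 7.0000)

4.123 -2.898 7.000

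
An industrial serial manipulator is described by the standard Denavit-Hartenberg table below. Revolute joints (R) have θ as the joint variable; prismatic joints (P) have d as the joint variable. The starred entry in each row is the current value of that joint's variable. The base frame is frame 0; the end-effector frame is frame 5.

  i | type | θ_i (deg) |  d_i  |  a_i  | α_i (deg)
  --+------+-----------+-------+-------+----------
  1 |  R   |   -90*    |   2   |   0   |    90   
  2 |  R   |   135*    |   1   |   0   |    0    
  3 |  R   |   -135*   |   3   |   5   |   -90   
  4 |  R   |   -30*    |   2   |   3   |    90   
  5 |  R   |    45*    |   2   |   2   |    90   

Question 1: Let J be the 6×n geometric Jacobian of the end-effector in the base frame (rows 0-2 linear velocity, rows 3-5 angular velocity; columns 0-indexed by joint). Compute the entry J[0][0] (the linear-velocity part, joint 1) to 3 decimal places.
7.823

axis z_0 = ẑ; lever o_n−o_0 = (-7.9392,-7.8228,5.4142)
cross product → J_v[:, 0] = (7.8228,-7.9392,0.0000)
J_ω[:, 0] = z_0
entry J[0][0] = 7.8228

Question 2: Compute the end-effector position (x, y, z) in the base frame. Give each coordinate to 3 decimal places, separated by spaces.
after link 1: o_1 = (0.0000, 0.0000, 2.0000)
after link 2: o_2 = (-1.0000, -0.0000, 2.0000)
after link 3: o_3 = (-4.0000, -5.0000, 2.0000)
after link 4: o_4 = (-5.5000, -7.5981, 4.0000)
after link 5: o_5 = (-7.9392, -7.8228, 5.4142)

-7.939 -7.823 5.414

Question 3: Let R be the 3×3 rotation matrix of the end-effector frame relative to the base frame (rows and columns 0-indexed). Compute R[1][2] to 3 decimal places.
End-effector z-axis (col 2 of R) = (-0.3536,-0.6124,-0.7071)
R[1][2] = -0.6124

-0.612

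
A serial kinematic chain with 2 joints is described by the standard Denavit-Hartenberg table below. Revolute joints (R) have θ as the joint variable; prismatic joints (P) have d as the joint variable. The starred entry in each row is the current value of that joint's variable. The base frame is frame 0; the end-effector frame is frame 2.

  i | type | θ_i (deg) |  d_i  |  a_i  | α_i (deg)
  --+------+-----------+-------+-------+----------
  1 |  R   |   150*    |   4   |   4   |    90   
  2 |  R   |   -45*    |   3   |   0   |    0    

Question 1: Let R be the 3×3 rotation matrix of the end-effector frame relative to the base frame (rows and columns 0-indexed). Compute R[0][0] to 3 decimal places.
End-effector x-axis (col 0 of R) = (-0.6124,0.3536,-0.7071)
R[0][0] = -0.6124

-0.612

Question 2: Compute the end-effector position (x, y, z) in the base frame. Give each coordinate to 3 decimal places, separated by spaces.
after link 1: o_1 = (-3.4641, 2.0000, 4.0000)
after link 2: o_2 = (-1.9641, 4.5981, 4.0000)

-1.964 4.598 4.000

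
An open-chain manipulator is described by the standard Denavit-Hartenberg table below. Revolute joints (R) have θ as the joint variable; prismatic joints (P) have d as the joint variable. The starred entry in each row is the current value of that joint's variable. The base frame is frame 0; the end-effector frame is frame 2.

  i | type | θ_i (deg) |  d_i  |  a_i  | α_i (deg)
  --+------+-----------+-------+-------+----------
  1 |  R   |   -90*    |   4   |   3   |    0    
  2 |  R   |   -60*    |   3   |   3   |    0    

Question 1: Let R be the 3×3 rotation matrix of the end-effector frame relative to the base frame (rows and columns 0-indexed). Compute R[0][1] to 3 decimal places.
End-effector y-axis (col 1 of R) = (0.5000,-0.8660,0.0000)
R[0][1] = 0.5000

0.500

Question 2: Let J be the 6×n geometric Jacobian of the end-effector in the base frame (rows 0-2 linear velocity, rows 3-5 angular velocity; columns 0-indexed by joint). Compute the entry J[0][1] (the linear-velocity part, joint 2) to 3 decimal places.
axis z_1 = (0.0000,0.0000,1.0000); lever o_n−o_1 = (-2.5981,-1.5000,3.0000)
cross product → J_v[:, 1] = (1.5000,-2.5981,0.0000)
J_ω[:, 1] = z_1
entry J[0][1] = 1.5000

1.500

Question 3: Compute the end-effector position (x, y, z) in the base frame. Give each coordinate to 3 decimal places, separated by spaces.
-2.598 -4.500 7.000

after link 1: o_1 = (0.0000, -3.0000, 4.0000)
after link 2: o_2 = (-2.5981, -4.5000, 7.0000)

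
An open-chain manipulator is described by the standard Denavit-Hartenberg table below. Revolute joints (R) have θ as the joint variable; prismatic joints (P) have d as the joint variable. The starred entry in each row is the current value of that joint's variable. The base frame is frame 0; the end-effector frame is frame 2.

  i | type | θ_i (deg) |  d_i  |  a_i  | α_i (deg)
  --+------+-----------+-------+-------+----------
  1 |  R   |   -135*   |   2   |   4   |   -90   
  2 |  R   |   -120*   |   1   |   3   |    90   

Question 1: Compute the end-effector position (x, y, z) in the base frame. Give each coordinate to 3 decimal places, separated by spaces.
after link 1: o_1 = (-2.8284, -2.8284, 2.0000)
after link 2: o_2 = (-1.0607, -2.4749, 4.5981)

-1.061 -2.475 4.598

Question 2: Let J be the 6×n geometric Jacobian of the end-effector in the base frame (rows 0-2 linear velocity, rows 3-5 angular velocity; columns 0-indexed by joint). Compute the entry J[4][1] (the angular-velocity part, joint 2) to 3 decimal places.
-0.707

axis z_1 = (0.7071,-0.7071,0.0000); lever o_n−o_1 = (1.7678,0.3536,2.5981)
cross product → J_v[:, 1] = (-1.8371,-1.8371,1.5000)
J_ω[:, 1] = z_1
entry J[4][1] = -0.7071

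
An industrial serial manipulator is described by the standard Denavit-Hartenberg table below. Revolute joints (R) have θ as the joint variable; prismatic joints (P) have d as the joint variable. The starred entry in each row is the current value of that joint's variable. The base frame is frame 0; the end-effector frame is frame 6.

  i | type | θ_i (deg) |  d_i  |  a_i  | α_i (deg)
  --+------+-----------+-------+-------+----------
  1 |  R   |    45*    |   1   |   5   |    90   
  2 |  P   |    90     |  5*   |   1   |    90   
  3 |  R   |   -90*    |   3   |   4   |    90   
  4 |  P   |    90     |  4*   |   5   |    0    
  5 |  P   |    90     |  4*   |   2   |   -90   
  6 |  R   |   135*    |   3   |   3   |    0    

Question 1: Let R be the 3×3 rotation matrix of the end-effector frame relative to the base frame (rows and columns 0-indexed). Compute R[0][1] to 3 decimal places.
-0.500

End-effector y-axis (col 1 of R) = (-0.5000,0.5000,-0.7071)
R[0][1] = -0.5000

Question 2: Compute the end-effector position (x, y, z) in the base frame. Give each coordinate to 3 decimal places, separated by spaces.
after link 1: o_1 = (3.5355, 3.5355, 1.0000)
after link 2: o_2 = (7.0711, -0.0000, 2.0000)
after link 3: o_3 = (6.3640, 4.9497, 2.0000)
after link 4: o_4 = (9.8995, 8.4853, -2.0000)
after link 5: o_5 = (11.3137, 7.0711, -6.0000)
after link 6: o_6 = (7.6924, 6.4497, -3.8787)

7.692 6.450 -3.879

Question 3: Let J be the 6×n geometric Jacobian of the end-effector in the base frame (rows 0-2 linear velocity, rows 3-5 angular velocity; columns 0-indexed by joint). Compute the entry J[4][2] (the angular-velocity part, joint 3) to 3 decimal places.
0.707

axis z_2 = (0.7071,0.7071,-0.0000); lever o_n−o_2 = (0.6213,6.4497,-5.8787)
cross product → J_v[:, 2] = (-4.1569,4.1569,4.1213)
J_ω[:, 2] = z_2
entry J[4][2] = 0.7071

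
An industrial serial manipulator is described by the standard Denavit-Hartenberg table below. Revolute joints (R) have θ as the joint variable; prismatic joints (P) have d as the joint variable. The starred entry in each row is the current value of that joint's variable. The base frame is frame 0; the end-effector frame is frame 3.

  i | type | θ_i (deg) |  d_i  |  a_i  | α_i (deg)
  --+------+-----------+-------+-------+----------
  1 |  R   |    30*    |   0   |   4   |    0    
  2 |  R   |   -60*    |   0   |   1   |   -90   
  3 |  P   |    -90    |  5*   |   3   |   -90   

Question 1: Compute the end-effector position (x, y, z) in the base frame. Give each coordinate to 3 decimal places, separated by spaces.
after link 1: o_1 = (3.4641, 2.0000, 0.0000)
after link 2: o_2 = (4.3301, 1.5000, 0.0000)
after link 3: o_3 = (6.8301, 5.8301, 3.0000)

6.830 5.830 3.000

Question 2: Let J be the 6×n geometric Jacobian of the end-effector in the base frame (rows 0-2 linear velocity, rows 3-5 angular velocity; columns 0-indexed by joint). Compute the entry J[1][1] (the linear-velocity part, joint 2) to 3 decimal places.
3.366

axis z_1 = (0.0000,0.0000,1.0000); lever o_n−o_1 = (3.3660,3.8301,3.0000)
cross product → J_v[:, 1] = (-3.8301,3.3660,0.0000)
J_ω[:, 1] = z_1
entry J[1][1] = 3.3660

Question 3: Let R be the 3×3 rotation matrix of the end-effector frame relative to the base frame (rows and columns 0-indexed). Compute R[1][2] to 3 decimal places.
-0.500

End-effector z-axis (col 2 of R) = (0.8660,-0.5000,-0.0000)
R[1][2] = -0.5000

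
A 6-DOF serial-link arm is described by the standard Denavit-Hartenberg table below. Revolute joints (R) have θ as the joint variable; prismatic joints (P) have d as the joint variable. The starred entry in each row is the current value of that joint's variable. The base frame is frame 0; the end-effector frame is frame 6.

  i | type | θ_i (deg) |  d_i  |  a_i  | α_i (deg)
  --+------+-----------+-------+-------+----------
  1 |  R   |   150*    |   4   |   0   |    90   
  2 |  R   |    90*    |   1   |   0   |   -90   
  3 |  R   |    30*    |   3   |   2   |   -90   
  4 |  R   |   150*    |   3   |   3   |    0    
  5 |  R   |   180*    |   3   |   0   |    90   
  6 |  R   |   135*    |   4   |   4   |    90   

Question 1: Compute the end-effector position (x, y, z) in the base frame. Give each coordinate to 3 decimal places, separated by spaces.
after link 1: o_1 = (0.0000, 0.0000, 4.0000)
after link 2: o_2 = (0.5000, 0.8660, 4.0000)
after link 3: o_3 = (2.5981, -1.5000, 5.7321)
after link 4: o_4 = (0.6495, -1.8750, 1.9821)
after link 5: o_5 = (-0.6495, -4.1250, 0.4821)
after link 6: o_6 = (1.0134, -5.3446, -4.7855)

1.013 -5.345 -4.786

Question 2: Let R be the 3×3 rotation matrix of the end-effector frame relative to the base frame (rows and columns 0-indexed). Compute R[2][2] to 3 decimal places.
End-effector z-axis (col 2 of R) = (-0.1531,-0.9723,0.1768)
R[2][2] = 0.1768

0.177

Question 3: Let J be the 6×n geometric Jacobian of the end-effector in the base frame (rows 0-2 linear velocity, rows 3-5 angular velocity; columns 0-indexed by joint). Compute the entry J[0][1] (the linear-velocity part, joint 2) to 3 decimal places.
-7.608

axis z_1 = (0.5000,0.8660,0.0000); lever o_n−o_1 = (1.0134,-5.3446,-8.7855)
cross product → J_v[:, 1] = (-7.6085,4.3928,-3.5499)
J_ω[:, 1] = z_1
entry J[0][1] = -7.6085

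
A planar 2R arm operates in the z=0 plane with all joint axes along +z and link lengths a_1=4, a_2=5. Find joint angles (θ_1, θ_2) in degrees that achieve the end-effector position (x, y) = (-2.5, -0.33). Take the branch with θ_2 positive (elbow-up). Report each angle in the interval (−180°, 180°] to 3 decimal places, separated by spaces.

cos θ_2 = (6.3589−4²−5²)/(2·4·5) = -0.8660; θ_2 = 150.0002° (elbow-up)
β = atan2(-0.3300,-2.5000) = -172.4804°; ψ = atan2(2.5000,-0.3301) = 97.5227°
θ_1 = β − ψ = -270.0032°

89.997 150.000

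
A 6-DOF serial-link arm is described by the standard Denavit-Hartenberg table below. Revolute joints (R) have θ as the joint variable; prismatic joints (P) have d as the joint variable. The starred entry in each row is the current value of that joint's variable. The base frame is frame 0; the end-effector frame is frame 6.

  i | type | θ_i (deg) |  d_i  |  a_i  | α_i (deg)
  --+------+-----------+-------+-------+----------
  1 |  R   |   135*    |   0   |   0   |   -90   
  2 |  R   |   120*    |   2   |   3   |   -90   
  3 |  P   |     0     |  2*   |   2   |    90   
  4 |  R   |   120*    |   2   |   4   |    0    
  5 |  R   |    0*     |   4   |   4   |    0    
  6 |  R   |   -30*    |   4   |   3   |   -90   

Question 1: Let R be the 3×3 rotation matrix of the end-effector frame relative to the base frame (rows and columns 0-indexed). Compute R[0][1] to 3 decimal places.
End-effector y-axis (col 1 of R) = (0.7071,0.7071,-0.0000)
R[0][1] = 0.7071

0.707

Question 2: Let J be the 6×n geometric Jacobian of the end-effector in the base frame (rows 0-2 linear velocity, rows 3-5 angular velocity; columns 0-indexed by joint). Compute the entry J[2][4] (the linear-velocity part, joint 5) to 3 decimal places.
4.598

axis z_4 = (-0.7071,-0.7071,0.0000); lever o_n−o_4 = (-2.4055,-8.9082,4.9641)
cross product → J_v[:, 4] = (-3.5101,3.5101,4.5981)
J_ω[:, 4] = z_4
entry J[2][4] = 4.5981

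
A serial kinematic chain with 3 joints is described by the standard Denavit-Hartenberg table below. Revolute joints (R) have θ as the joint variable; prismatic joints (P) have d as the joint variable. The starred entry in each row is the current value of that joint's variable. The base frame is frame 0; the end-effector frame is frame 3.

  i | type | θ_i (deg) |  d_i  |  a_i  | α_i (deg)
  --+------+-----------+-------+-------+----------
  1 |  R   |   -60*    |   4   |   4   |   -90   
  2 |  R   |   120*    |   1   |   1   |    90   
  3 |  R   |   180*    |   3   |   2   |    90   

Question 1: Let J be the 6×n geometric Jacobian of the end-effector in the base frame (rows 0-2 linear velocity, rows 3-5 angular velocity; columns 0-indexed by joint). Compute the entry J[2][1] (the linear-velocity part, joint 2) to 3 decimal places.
-3.098

axis z_1 = (0.8660,0.5000,0.0000); lever o_n−o_1 = (2.4151,-2.1830,-0.6340)
cross product → J_v[:, 1] = (-0.3170,0.5490,-3.0981)
J_ω[:, 1] = z_1
entry J[2][1] = -3.0981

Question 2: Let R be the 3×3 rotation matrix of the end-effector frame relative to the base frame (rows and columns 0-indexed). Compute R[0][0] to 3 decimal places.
0.250

End-effector x-axis (col 0 of R) = (0.2500,-0.4330,0.8660)
R[0][0] = 0.2500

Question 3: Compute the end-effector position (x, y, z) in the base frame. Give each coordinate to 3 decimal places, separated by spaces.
after link 1: o_1 = (2.0000, -3.4641, 4.0000)
after link 2: o_2 = (2.6160, -2.5311, 3.1340)
after link 3: o_3 = (4.4151, -5.6471, 3.3660)

4.415 -5.647 3.366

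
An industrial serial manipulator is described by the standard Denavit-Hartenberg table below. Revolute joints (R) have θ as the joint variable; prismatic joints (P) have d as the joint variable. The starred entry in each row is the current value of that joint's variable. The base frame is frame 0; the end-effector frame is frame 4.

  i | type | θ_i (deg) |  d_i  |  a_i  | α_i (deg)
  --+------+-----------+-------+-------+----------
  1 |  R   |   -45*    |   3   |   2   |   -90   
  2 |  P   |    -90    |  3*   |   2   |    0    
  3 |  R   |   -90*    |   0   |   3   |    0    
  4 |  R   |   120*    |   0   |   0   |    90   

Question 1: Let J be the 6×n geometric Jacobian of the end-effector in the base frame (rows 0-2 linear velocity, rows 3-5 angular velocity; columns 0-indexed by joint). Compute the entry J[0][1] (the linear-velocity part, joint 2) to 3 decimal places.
0.707

prismatic axis z_1 = (0.7071,0.7071,0.0000)
J_v[:, 1] = z_1; J_ω[:, 1] = (0,0,0)
entry J[0][1] = 0.7071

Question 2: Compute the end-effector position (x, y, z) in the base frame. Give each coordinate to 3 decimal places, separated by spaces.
after link 1: o_1 = (1.4142, -1.4142, 3.0000)
after link 2: o_2 = (3.5355, 0.7071, 5.0000)
after link 3: o_3 = (1.4142, 2.8284, 5.0000)
after link 4: o_4 = (1.4142, 2.8284, 5.0000)

1.414 2.828 5.000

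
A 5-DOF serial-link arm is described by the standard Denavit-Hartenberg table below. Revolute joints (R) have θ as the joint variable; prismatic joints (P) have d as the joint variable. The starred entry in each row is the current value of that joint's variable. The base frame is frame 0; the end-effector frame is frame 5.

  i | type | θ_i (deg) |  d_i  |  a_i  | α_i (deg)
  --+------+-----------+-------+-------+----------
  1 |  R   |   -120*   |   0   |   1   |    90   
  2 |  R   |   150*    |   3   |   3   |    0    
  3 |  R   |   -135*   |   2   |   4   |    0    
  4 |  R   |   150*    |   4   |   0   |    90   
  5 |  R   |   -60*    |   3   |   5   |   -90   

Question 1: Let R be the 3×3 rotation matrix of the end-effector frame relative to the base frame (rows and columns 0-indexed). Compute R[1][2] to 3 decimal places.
0.974

End-effector z-axis (col 2 of R) = (-0.0148,0.9744,0.2241)
R[1][2] = 0.9744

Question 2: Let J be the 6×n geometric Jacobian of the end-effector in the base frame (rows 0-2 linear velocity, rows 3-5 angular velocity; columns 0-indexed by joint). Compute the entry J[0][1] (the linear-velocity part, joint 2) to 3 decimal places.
3.040

axis z_1 = (-0.8660,0.5000,0.0000); lever o_n−o_1 = (-3.8579,2.6577,6.0801)
cross product → J_v[:, 1] = (3.0401,5.2655,-0.3727)
J_ω[:, 1] = z_1
entry J[0][1] = 3.0401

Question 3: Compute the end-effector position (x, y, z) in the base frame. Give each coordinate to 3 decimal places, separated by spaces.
after link 1: o_1 = (-0.5000, -0.8660, 0.0000)
after link 2: o_2 = (-1.7990, 2.8840, 1.5000)
after link 3: o_3 = (-5.4629, 0.5379, 2.5353)
after link 4: o_4 = (-8.9270, 2.5379, 2.5353)
after link 5: o_5 = (-4.3579, 1.7917, 6.0801)

-4.358 1.792 6.080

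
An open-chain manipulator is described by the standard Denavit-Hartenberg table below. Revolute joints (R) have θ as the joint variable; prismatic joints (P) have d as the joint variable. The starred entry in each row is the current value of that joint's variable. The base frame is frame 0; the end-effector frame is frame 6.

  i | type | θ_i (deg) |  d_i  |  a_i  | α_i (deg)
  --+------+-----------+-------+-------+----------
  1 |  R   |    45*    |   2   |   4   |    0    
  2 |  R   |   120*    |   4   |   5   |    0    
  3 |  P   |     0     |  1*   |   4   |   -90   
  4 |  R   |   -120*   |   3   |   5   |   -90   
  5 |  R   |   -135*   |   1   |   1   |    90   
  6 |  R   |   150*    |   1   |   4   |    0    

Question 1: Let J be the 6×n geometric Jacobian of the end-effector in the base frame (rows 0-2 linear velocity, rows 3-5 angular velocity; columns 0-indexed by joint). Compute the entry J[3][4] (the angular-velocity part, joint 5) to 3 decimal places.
axis z_4 = (-0.8365,0.2241,0.5000); lever o_n−o_4 = (-1.3756,2.9045,2.3966)
cross product → J_v[:, 4] = (-0.9151,1.3170,-2.1213)
J_ω[:, 4] = z_4
entry J[3][4] = -0.8365

-0.837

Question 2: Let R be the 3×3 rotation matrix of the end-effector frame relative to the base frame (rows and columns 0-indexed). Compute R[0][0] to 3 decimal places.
End-effector x-axis (col 0 of R) = (0.0360,0.6243,0.7803)
R[0][0] = 0.0360

0.036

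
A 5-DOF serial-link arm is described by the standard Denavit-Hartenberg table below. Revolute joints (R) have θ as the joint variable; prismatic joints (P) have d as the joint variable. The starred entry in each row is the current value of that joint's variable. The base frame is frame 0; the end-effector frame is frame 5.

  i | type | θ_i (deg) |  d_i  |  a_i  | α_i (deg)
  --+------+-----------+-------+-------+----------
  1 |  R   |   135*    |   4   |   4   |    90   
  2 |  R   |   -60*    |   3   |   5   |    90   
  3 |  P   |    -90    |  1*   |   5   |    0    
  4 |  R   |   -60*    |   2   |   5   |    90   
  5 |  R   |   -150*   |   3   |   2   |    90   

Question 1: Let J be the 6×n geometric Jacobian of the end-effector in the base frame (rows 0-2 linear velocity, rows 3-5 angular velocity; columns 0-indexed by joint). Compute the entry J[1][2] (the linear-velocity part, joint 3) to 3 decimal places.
-0.612

prismatic axis z_2 = (0.6124,-0.6124,-0.5000)
J_v[:, 2] = z_2; J_ω[:, 2] = (0,0,0)
entry J[1][2] = -0.6124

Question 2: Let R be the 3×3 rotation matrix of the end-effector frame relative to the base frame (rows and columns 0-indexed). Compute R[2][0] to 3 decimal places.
End-effector x-axis (col 0 of R) = (-0.2652,0.8775,-0.3995)
R[2][0] = -0.3995

-0.400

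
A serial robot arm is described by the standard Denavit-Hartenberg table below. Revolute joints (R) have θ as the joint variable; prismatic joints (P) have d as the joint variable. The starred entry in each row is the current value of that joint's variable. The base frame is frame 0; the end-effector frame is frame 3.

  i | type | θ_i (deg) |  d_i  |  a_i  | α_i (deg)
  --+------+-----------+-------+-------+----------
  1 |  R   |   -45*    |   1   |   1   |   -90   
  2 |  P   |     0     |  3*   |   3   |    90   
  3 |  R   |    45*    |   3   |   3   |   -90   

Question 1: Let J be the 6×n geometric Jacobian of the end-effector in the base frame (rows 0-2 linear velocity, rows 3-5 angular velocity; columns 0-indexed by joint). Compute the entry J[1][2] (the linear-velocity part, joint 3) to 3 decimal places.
axis z_2 = (0.0000,0.0000,1.0000); lever o_n−o_2 = (3.0000,0.0000,3.0000)
cross product → J_v[:, 2] = (0.0000,3.0000,0.0000)
J_ω[:, 2] = z_2
entry J[1][2] = 3.0000

3.000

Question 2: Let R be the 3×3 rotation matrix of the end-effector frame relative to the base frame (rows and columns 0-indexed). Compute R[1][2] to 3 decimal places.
1.000

End-effector z-axis (col 2 of R) = (0.0000,1.0000,0.0000)
R[1][2] = 1.0000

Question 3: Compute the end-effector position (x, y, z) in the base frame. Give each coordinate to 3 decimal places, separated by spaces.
after link 1: o_1 = (0.7071, -0.7071, 1.0000)
after link 2: o_2 = (4.9497, -0.7071, 1.0000)
after link 3: o_3 = (7.9497, -0.7071, 4.0000)

7.950 -0.707 4.000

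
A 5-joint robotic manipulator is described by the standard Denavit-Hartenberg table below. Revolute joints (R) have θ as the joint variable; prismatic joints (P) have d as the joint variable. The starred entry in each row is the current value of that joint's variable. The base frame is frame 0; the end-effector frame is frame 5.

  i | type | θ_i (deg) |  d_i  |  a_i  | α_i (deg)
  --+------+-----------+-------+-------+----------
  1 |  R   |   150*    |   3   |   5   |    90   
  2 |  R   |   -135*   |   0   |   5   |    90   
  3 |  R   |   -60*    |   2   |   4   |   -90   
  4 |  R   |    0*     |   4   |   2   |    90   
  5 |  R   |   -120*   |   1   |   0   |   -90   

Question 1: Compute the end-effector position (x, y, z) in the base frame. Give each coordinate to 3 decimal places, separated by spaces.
after link 1: o_1 = (-4.3301, 2.5000, 3.0000)
after link 2: o_2 = (-1.2683, 0.7322, -0.5355)
after link 3: o_3 = (-0.5508, -3.6820, -0.5355)
after link 4: o_4 = (2.3168, -5.0282, -3.6921)
after link 5: o_5 = (2.9292, -5.3818, -2.9850)

2.929 -5.382 -2.985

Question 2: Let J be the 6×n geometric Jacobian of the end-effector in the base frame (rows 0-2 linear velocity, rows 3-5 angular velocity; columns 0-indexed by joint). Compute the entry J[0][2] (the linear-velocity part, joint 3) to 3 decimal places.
5.189

axis z_2 = (0.6124,-0.3536,0.7071); lever o_n−o_2 = (4.1975,-6.1140,-2.4495)
cross product → J_v[:, 2] = (5.1893,4.4681,-2.2600)
J_ω[:, 2] = z_2
entry J[0][2] = 5.1893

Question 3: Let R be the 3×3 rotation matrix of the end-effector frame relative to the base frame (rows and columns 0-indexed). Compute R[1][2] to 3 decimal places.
-0.866

End-effector z-axis (col 2 of R) = (-0.5000,-0.8660,-0.0000)
R[1][2] = -0.8660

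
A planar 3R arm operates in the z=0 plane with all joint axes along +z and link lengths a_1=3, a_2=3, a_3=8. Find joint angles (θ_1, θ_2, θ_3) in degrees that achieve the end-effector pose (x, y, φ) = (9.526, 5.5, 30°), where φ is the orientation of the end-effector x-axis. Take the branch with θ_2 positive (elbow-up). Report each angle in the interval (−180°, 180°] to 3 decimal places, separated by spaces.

-30.000 120.005 -60.005

wrist centre = target − a_3·(cos φ, sin φ) = (2.5978, 1.5000)
cos θ_2 = (8.9985−3²−3²)/(2·3·3) = -0.5001; θ_2 = 120.0053° (elbow-up)
β = atan2(1.5000,2.5978) = 30.0027°; ψ = atan2(2.5979,1.4998) = 60.0027°
θ_1 = β − ψ = -30.0000°
θ_3 = φ − θ_1 − θ_2 = -60.0053° (wrapped to (-180°,180°])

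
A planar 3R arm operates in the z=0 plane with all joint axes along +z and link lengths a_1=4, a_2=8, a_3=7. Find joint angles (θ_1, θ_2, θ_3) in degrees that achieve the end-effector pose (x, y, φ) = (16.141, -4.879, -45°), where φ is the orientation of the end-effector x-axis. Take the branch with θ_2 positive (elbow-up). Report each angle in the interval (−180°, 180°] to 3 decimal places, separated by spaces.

-30.004 45.007 -60.003

wrist centre = target − a_3·(cos φ, sin φ) = (11.1913, 0.0707)
cos θ_2 = (125.2491−4²−8²)/(2·4·8) = 0.7070; θ_2 = 45.0072° (elbow-up)
β = atan2(0.0707,11.1913) = 0.3622°; ψ = atan2(5.6576,9.6561) = 30.3662°
θ_1 = β − ψ = -30.0040°
θ_3 = φ − θ_1 − θ_2 = -60.0032° (wrapped to (-180°,180°])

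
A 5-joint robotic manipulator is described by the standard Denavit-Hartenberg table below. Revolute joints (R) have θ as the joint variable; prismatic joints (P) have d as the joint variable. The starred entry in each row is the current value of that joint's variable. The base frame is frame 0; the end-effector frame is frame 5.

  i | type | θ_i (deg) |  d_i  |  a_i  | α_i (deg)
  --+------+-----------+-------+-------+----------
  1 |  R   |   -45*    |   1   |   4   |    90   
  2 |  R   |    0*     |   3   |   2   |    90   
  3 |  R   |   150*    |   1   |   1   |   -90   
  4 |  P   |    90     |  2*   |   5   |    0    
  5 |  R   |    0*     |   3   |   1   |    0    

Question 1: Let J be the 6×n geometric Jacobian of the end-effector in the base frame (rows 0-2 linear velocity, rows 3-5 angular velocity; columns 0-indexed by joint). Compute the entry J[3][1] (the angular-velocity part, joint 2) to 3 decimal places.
axis z_1 = (-0.7071,-0.7071,0.0000); lever o_n−o_1 = (-0.3789,1.5529,5.0000)
cross product → J_v[:, 1] = (-3.5355,3.5355,-1.3660)
J_ω[:, 1] = z_1
entry J[3][1] = -0.7071

-0.707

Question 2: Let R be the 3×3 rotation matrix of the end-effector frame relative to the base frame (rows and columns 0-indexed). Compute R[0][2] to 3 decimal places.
0.259

End-effector z-axis (col 2 of R) = (0.2588,0.9659,-0.0000)
R[0][2] = 0.2588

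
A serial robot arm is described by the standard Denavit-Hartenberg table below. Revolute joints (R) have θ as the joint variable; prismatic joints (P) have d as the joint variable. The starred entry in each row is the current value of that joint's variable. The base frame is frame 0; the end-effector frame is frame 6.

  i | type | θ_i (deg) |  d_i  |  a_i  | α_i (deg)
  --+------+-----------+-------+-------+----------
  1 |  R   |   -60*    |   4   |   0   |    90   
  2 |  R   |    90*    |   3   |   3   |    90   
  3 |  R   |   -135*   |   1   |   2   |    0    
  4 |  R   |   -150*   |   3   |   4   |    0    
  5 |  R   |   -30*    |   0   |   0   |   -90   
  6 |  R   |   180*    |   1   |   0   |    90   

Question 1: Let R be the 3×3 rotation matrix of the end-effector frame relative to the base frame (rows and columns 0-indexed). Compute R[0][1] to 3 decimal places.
-0.612

End-effector y-axis (col 1 of R) = (-0.6124,-0.3536,-0.7071)
R[0][1] = -0.6124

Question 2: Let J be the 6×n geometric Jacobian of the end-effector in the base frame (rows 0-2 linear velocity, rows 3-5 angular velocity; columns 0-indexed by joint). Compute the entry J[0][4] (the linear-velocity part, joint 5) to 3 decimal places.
0.612

axis z_4 = (0.5000,-0.8660,-0.0000); lever o_n−o_4 = (-0.6124,-0.3536,-0.7071)
cross product → J_v[:, 4] = (0.6124,0.3536,-0.7071)
J_ω[:, 4] = z_4
entry J[0][4] = 0.6124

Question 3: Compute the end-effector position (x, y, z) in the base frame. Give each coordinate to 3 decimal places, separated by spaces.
-3.332 -6.542 5.914

after link 1: o_1 = (0.0000, 0.0000, 4.0000)
after link 2: o_2 = (-2.5981, -1.5000, 7.0000)
after link 3: o_3 = (-0.8733, -1.6589, 5.5858)
after link 4: o_4 = (-2.7194, -6.1888, 6.6211)
after link 5: o_5 = (-2.7194, -6.1888, 6.6211)
after link 6: o_6 = (-3.3318, -6.5424, 5.9140)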